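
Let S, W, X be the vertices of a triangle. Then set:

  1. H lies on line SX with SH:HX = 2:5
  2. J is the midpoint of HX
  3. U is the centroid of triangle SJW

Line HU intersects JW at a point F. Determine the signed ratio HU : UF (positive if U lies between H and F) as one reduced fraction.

Set S = (0, 0), W = (1, 0), X = (0, 1); any affine frame gives the same invariant.
1. H lies on line SX with SH:HX = 2:5 ⇒ H = (0, 2/7)
2. J is the midpoint of HX ⇒ J = (0, 9/14)
3. U is the centroid of triangle SJW ⇒ U = (1/3, 3/14)
line HU meets JW at F = (5/6, 3/28)
U = H + t·(F−H) with t = 2/5, so HU:UF = 2/5:3/5

HU:UF = 2/3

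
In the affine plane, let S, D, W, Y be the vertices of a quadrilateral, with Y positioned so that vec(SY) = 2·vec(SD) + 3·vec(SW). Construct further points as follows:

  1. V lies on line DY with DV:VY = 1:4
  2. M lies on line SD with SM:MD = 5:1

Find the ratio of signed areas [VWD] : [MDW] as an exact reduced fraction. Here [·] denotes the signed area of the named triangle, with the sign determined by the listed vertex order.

[VWD]:[MDW] = 24/5

Work in coordinates with S = (0, 0), D = (1, 0), W = (0, 1), Y = (2, 3).
1. V lies on line DY with DV:VY = 1:4 ⇒ V = (6/5, 3/5)
2. M lies on line SD with SM:MD = 5:1 ⇒ M = (5/6, 0)
2·[VWD] = 4/5, 2·[MDW] = 1/6
[VWD]:[MDW] = 4/5:1/6 = 24/5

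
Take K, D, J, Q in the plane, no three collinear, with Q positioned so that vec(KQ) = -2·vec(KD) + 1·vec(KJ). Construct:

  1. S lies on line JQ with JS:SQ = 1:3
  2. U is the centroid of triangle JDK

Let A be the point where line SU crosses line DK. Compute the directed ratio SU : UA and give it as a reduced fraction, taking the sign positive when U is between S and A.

SU:UA = 2

Work in coordinates with K = (0, 0), D = (1, 0), J = (0, 1), Q = (-2, 1).
1. S lies on line JQ with JS:SQ = 1:3 ⇒ S = (-1/2, 1)
2. U is the centroid of triangle JDK ⇒ U = (1/3, 1/3)
line SU meets DK at A = (3/4, 0)
U = S + t·(A−S) with t = 2/3, so SU:UA = 2/3:1/3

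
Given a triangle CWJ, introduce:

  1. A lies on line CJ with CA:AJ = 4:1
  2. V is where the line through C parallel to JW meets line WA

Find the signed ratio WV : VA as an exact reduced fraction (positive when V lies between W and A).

WV:VA = -5/4

Work in coordinates with C = (0, 0), W = (1, 0), J = (0, 1).
1. A lies on line CJ with CA:AJ = 4:1 ⇒ A = (0, 4/5)
2. V is where the line through C parallel to JW meets line WA ⇒ V = (-4, 4)
V = W + t·(A−W) with t = 5, so WV:VA = t:(1−t) = 5:-4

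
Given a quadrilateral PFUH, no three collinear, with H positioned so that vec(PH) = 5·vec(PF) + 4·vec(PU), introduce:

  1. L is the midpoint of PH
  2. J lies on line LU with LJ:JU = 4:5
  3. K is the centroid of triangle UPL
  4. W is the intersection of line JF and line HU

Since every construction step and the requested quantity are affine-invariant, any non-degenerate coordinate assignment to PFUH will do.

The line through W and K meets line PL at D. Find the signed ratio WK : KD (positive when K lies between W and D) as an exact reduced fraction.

WK:KD = 19/17

Work in coordinates with P = (0, 0), F = (1, 0), U = (0, 1), H = (5, 4).
1. L is the midpoint of PH ⇒ L = (5/2, 2)
2. J lies on line LU with LJ:JU = 4:5 ⇒ J = (25/18, 14/9)
3. K is the centroid of triangle UPL ⇒ K = (5/6, 1)
4. W is the intersection of line JF and line HU ⇒ W = (25/17, 32/17)
line WK meets PL at D = (5/19, 4/19)
K = W + t·(D−W) with t = 19/36, so WK:KD = 19/36:17/36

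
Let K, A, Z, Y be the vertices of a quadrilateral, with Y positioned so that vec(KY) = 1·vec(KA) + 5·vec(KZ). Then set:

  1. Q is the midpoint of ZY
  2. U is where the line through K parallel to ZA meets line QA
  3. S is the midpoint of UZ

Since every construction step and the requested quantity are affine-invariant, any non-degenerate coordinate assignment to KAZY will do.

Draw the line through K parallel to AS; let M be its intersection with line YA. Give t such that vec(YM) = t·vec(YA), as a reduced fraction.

t = 19/20

Set K = (0, 0), A = (1, 0), Z = (0, 1), Y = (1, 5); any affine frame gives the same invariant.
1. Q is the midpoint of ZY ⇒ Q = (1/2, 3)
2. U is where the line through K parallel to ZA meets line QA ⇒ U = (6/5, -6/5)
3. S is the midpoint of UZ ⇒ S = (3/5, -1/10)
through K parallel to AS: direction (-2/5, -1/10); meets YA at M = (1, 1/4)
M = Y + t·(A−Y) with t = 19/20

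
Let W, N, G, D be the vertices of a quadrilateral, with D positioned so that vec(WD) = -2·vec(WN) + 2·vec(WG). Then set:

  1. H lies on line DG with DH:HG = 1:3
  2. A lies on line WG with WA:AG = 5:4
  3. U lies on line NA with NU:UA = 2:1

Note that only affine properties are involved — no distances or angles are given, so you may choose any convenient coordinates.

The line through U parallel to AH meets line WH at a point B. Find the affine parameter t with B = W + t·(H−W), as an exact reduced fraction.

t = 103/90

Assign W = (0, 0), N = (1, 0), G = (0, 1), D = (-2, 2) — the answer is frame-independent, so this choice is without loss of generality.
1. H lies on line DG with DH:HG = 1:3 ⇒ H = (-3/2, 7/4)
2. A lies on line WG with WA:AG = 5:4 ⇒ A = (0, 5/9)
3. U lies on line NA with NU:UA = 2:1 ⇒ U = (1/3, 10/27)
through U parallel to AH: direction (-3/2, 43/36); meets WH at B = (-103/60, 721/360)
B = W + t·(H−W) with t = 103/90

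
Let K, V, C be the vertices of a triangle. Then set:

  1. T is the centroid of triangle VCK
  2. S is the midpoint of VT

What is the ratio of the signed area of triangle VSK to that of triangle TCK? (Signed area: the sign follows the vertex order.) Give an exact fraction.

Assign K = (0, 0), V = (1, 0), C = (0, 1) — the answer is frame-independent, so this choice is without loss of generality.
1. T is the centroid of triangle VCK ⇒ T = (1/3, 1/3)
2. S is the midpoint of VT ⇒ S = (2/3, 1/6)
2·[VSK] = 1/6, 2·[TCK] = 1/3
[VSK]:[TCK] = 1/6:1/3 = 1/2

[VSK]:[TCK] = 1/2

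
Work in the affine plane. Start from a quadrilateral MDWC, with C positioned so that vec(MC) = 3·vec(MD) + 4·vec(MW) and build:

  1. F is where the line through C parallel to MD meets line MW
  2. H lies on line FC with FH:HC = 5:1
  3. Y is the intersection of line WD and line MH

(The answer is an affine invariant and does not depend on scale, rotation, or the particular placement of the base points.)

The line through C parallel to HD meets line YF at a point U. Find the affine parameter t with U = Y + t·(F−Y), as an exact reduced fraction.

t = -35/43

Set M = (0, 0), D = (1, 0), W = (0, 1), C = (3, 4); any affine frame gives the same invariant.
1. F is where the line through C parallel to MD meets line MW ⇒ F = (0, 4)
2. H lies on line FC with FH:HC = 5:1 ⇒ H = (5/2, 4)
3. Y is the intersection of line WD and line MH ⇒ Y = (5/13, 8/13)
through C parallel to HD: direction (-3/2, -4); meets YF at U = (30/43, -92/43)
U = Y + t·(F−Y) with t = -35/43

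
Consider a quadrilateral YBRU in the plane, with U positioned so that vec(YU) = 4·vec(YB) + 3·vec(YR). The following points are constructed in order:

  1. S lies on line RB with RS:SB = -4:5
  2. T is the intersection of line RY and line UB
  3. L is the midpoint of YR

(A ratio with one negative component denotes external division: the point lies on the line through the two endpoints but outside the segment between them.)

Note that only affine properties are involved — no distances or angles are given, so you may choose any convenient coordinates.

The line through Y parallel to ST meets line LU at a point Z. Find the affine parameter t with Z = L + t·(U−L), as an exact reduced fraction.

Set Y = (0, 0), B = (1, 0), R = (0, 1), U = (4, 3); any affine frame gives the same invariant.
1. S lies on line RB with RS:SB = -4:5 ⇒ S = (-4, 5)
2. T is the intersection of line RY and line UB ⇒ T = (0, -1)
3. L is the midpoint of YR ⇒ L = (0, 1/2)
through Y parallel to ST: direction (4, -6); meets LU at Z = (-4/17, 6/17)
Z = L + t·(U−L) with t = -1/17

t = -1/17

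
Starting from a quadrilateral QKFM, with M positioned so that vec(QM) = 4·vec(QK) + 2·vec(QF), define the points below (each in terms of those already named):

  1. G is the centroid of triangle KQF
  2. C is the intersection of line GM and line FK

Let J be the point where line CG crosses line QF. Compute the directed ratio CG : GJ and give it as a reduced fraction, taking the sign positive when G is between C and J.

CG:GJ = 11/16

Choose coordinates Q = (0, 0), K = (1, 0), F = (0, 1), M = (4, 2).
1. G is the centroid of triangle KQF ⇒ G = (1/3, 1/3)
2. C is the intersection of line GM and line FK ⇒ C = (9/16, 7/16)
line CG meets QF at J = (0, 2/11)
G = C + t·(J−C) with t = 11/27, so CG:GJ = 11/27:16/27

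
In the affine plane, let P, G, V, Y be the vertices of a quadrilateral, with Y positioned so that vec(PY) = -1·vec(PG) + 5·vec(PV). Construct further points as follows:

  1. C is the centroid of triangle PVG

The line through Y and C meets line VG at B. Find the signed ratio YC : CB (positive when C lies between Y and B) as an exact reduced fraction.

YC:CB = -10

Choose coordinates P = (0, 0), G = (1, 0), V = (0, 1), Y = (-1, 5).
1. C is the centroid of triangle PVG ⇒ C = (1/3, 1/3)
line YC meets VG at B = (1/5, 4/5)
C = Y + t·(B−Y) with t = 10/9, so YC:CB = 10/9:-1/9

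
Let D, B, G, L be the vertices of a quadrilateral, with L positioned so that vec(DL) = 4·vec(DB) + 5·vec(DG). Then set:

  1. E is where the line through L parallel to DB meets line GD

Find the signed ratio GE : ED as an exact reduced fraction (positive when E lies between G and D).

GE:ED = -4/5

Assign D = (0, 0), B = (1, 0), G = (0, 1), L = (4, 5) — the answer is frame-independent, so this choice is without loss of generality.
1. E is where the line through L parallel to DB meets line GD ⇒ E = (0, 5)
E = G + t·(D−G) with t = -4, so GE:ED = t:(1−t) = -4:5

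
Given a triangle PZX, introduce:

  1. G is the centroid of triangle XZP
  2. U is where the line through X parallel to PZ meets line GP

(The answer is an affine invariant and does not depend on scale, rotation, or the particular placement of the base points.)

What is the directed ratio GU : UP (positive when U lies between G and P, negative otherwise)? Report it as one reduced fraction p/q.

GU:UP = -2/3

Assign P = (0, 0), Z = (1, 0), X = (0, 1) — the answer is frame-independent, so this choice is without loss of generality.
1. G is the centroid of triangle XZP ⇒ G = (1/3, 1/3)
2. U is where the line through X parallel to PZ meets line GP ⇒ U = (1, 1)
U = G + t·(P−G) with t = -2, so GU:UP = t:(1−t) = -2:3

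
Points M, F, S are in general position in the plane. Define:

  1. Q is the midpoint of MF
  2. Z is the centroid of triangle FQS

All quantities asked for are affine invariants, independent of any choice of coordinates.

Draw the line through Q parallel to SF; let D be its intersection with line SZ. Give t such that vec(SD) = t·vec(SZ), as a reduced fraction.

Work in coordinates with M = (0, 0), F = (1, 0), S = (0, 1).
1. Q is the midpoint of MF ⇒ Q = (1/2, 0)
2. Z is the centroid of triangle FQS ⇒ Z = (1/2, 1/3)
through Q parallel to SF: direction (1, -1); meets SZ at D = (3/2, -1)
D = S + t·(Z−S) with t = 3

t = 3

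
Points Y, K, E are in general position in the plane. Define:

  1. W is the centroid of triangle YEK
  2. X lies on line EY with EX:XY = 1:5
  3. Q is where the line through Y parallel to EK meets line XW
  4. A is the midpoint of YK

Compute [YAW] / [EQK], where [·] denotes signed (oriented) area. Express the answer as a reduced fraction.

Work in coordinates with Y = (0, 0), K = (1, 0), E = (0, 1).
1. W is the centroid of triangle YEK ⇒ W = (1/3, 1/3)
2. X lies on line EY with EX:XY = 1:5 ⇒ X = (0, 5/6)
3. Q is where the line through Y parallel to EK meets line XW ⇒ Q = (5/3, -5/3)
4. A is the midpoint of YK ⇒ A = (1/2, 0)
2·[YAW] = 1/6, 2·[EQK] = 1
[YAW]:[EQK] = 1/6:1 = 1/6

[YAW]:[EQK] = 1/6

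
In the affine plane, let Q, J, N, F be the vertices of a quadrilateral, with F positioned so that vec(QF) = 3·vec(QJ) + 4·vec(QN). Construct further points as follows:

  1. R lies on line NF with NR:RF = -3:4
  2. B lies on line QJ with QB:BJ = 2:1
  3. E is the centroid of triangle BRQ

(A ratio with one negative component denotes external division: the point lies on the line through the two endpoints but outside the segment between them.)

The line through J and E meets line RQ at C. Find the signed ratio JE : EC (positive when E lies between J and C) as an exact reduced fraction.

Work in coordinates with Q = (0, 0), J = (1, 0), N = (0, 1), F = (3, 4).
1. R lies on line NF with NR:RF = -3:4 ⇒ R = (-9, -8)
2. B lies on line QJ with QB:BJ = 2:1 ⇒ B = (2/3, 0)
3. E is the centroid of triangle BRQ ⇒ E = (-25/9, -8/3)
line JE meets RQ at C = (-27/7, -24/7)
E = J + t·(C−J) with t = 7/9, so JE:EC = 7/9:2/9

JE:EC = 7/2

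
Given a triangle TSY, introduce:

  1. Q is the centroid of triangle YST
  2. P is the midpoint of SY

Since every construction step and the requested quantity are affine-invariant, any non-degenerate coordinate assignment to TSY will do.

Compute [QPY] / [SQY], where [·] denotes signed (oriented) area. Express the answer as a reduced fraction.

[QPY]:[SQY] = -1/2

Set T = (0, 0), S = (1, 0), Y = (0, 1); any affine frame gives the same invariant.
1. Q is the centroid of triangle YST ⇒ Q = (1/3, 1/3)
2. P is the midpoint of SY ⇒ P = (1/2, 1/2)
2·[QPY] = 1/6, 2·[SQY] = -1/3
[QPY]:[SQY] = 1/6:-1/3 = -1/2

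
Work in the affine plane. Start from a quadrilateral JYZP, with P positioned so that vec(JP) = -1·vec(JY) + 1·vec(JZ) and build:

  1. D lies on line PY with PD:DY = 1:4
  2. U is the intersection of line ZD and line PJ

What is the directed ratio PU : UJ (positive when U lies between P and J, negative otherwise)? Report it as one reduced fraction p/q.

Assign J = (0, 0), Y = (1, 0), Z = (0, 1), P = (-1, 1) — the answer is frame-independent, so this choice is without loss of generality.
1. D lies on line PY with PD:DY = 1:4 ⇒ D = (-3/5, 4/5)
2. U is the intersection of line ZD and line PJ ⇒ U = (-3/4, 3/4)
U = P + t·(J−P) with t = 1/4, so PU:UJ = t:(1−t) = 1/4:3/4

PU:UJ = 1/3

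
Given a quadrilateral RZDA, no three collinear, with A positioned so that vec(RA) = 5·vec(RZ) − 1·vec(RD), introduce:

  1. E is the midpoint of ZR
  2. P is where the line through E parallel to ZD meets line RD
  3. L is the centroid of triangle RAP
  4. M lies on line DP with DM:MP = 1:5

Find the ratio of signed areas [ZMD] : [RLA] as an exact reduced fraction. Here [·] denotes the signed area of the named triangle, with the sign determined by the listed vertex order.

[ZMD]:[RLA] = 1/10

Choose coordinates R = (0, 0), Z = (1, 0), D = (0, 1), A = (5, -1).
1. E is the midpoint of ZR ⇒ E = (1/2, 0)
2. P is where the line through E parallel to ZD meets line RD ⇒ P = (0, 1/2)
3. L is the centroid of triangle RAP ⇒ L = (5/3, -1/6)
4. M lies on line DP with DM:MP = 1:5 ⇒ M = (0, 11/12)
2·[ZMD] = -1/12, 2·[RLA] = -5/6
[ZMD]:[RLA] = -1/12:-5/6 = 1/10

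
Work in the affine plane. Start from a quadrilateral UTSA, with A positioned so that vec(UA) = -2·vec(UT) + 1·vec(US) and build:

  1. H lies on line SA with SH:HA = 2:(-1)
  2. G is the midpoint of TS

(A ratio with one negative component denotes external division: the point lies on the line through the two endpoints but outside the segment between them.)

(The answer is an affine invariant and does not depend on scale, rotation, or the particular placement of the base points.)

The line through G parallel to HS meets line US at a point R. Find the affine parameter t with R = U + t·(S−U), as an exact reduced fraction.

t = 1/2

Set U = (0, 0), T = (1, 0), S = (0, 1), A = (-2, 1); any affine frame gives the same invariant.
1. H lies on line SA with SH:HA = 2:(-1) ⇒ H = (-4, 1)
2. G is the midpoint of TS ⇒ G = (1/2, 1/2)
through G parallel to HS: direction (4, 0); meets US at R = (0, 1/2)
R = U + t·(S−U) with t = 1/2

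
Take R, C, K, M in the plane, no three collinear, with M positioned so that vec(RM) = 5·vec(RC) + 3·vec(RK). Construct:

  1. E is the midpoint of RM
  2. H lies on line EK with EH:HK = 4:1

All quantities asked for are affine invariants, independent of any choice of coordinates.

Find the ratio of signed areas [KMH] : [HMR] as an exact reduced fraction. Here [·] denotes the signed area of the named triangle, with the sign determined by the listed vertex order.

[KMH]:[HMR] = 1/8

Choose coordinates R = (0, 0), C = (1, 0), K = (0, 1), M = (5, 3).
1. E is the midpoint of RM ⇒ E = (5/2, 3/2)
2. H lies on line EK with EH:HK = 4:1 ⇒ H = (1/2, 11/10)
2·[KMH] = -1/2, 2·[HMR] = -4
[KMH]:[HMR] = -1/2:-4 = 1/8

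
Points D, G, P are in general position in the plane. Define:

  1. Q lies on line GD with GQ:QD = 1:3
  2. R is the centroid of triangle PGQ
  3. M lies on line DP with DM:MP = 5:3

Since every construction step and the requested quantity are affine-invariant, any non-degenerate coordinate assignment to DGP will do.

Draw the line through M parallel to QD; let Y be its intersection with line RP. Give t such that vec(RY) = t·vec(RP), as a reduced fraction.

t = 7/16

Set D = (0, 0), G = (1, 0), P = (0, 1); any affine frame gives the same invariant.
1. Q lies on line GD with GQ:QD = 1:3 ⇒ Q = (3/4, 0)
2. R is the centroid of triangle PGQ ⇒ R = (7/12, 1/3)
3. M lies on line DP with DM:MP = 5:3 ⇒ M = (0, 5/8)
through M parallel to QD: direction (-3/4, 0); meets RP at Y = (21/64, 5/8)
Y = R + t·(P−R) with t = 7/16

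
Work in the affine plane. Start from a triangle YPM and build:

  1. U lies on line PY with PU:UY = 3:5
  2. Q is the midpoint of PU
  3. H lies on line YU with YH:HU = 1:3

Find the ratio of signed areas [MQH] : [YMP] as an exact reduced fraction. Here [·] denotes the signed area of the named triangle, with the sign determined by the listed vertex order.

[MQH]:[YMP] = 21/32

Assign Y = (0, 0), P = (1, 0), M = (0, 1) — the answer is frame-independent, so this choice is without loss of generality.
1. U lies on line PY with PU:UY = 3:5 ⇒ U = (5/8, 0)
2. Q is the midpoint of PU ⇒ Q = (13/16, 0)
3. H lies on line YU with YH:HU = 1:3 ⇒ H = (5/32, 0)
2·[MQH] = -21/32, 2·[YMP] = -1
[MQH]:[YMP] = -21/32:-1 = 21/32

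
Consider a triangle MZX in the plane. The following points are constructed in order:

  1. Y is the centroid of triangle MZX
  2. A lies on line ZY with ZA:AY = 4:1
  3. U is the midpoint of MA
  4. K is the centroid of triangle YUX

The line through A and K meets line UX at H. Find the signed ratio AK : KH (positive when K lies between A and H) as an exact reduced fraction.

Choose coordinates M = (0, 0), Z = (1, 0), X = (0, 1).
1. Y is the centroid of triangle MZX ⇒ Y = (1/3, 1/3)
2. A lies on line ZY with ZA:AY = 4:1 ⇒ A = (7/15, 4/15)
3. U is the midpoint of MA ⇒ U = (7/30, 2/15)
4. K is the centroid of triangle YUX ⇒ K = (17/90, 22/45)
line AK meets UX at H = (21/170, 46/85)
K = A + t·(H−A) with t = 17/21, so AK:KH = 17/21:4/21

AK:KH = 17/4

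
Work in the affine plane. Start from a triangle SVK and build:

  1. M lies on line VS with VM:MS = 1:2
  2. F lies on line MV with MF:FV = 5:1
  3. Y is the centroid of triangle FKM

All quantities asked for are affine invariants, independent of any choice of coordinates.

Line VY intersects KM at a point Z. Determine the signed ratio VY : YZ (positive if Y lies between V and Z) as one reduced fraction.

Assign S = (0, 0), V = (1, 0), K = (0, 1) — the answer is frame-independent, so this choice is without loss of generality.
1. M lies on line VS with VM:MS = 1:2 ⇒ M = (2/3, 0)
2. F lies on line MV with MF:FV = 5:1 ⇒ F = (17/18, 0)
3. Y is the centroid of triangle FKM ⇒ Y = (29/54, 1/3)
line VY meets KM at Z = (14/39, 6/13)
Y = V + t·(Z−V) with t = 13/18, so VY:YZ = 13/18:5/18

VY:YZ = 13/5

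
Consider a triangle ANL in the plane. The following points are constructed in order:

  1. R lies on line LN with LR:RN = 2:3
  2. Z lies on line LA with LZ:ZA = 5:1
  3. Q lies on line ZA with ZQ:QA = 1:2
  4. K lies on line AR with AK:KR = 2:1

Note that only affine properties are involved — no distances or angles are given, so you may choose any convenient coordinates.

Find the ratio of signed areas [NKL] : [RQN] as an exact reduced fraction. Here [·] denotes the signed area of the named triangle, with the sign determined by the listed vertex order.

[NKL]:[RQN] = -5/8

Work in coordinates with A = (0, 0), N = (1, 0), L = (0, 1).
1. R lies on line LN with LR:RN = 2:3 ⇒ R = (2/5, 3/5)
2. Z lies on line LA with LZ:ZA = 5:1 ⇒ Z = (0, 1/6)
3. Q lies on line ZA with ZQ:QA = 1:2 ⇒ Q = (0, 1/9)
4. K lies on line AR with AK:KR = 2:1 ⇒ K = (4/15, 2/5)
2·[NKL] = -1/3, 2·[RQN] = 8/15
[NKL]:[RQN] = -1/3:8/15 = -5/8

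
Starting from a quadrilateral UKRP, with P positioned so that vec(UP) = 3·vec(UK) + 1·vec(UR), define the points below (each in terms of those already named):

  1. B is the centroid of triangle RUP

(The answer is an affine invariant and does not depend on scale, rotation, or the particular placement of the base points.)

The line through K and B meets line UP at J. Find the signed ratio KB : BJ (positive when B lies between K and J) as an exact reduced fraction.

KB:BJ = -2

Work in coordinates with U = (0, 0), K = (1, 0), R = (0, 1), P = (3, 1).
1. B is the centroid of triangle RUP ⇒ B = (1, 2/3)
line KB meets UP at J = (1, 1/3)
B = K + t·(J−K) with t = 2, so KB:BJ = 2:-1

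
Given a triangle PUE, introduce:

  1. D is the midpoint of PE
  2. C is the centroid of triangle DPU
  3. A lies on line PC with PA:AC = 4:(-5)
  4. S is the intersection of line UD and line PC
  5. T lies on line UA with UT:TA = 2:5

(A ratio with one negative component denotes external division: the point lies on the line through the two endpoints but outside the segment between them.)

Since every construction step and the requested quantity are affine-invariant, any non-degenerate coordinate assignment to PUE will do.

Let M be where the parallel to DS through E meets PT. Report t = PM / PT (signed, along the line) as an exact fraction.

Set P = (0, 0), U = (1, 0), E = (0, 1); any affine frame gives the same invariant.
1. D is the midpoint of PE ⇒ D = (0, 1/2)
2. C is the centroid of triangle DPU ⇒ C = (1/3, 1/6)
3. A lies on line PC with PA:AC = 4:(-5) ⇒ A = (-4/3, -2/3)
4. S is the intersection of line UD and line PC ⇒ S = (1/2, 1/4)
5. T lies on line UA with UT:TA = 2:5 ⇒ T = (1/3, -4/21)
through E parallel to DS: direction (1/2, -1/4); meets PT at M = (-14, 8)
M = P + t·(T−P) with t = -42

t = -42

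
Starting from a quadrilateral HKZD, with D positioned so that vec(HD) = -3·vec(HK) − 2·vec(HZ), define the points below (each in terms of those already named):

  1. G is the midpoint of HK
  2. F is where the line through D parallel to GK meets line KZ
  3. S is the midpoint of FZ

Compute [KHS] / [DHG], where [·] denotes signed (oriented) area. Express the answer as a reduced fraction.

[KHS]:[DHG] = -1/2

Assign H = (0, 0), K = (1, 0), Z = (0, 1), D = (-3, -2) — the answer is frame-independent, so this choice is without loss of generality.
1. G is the midpoint of HK ⇒ G = (1/2, 0)
2. F is where the line through D parallel to GK meets line KZ ⇒ F = (3, -2)
3. S is the midpoint of FZ ⇒ S = (3/2, -1/2)
2·[KHS] = 1/2, 2·[DHG] = -1
[KHS]:[DHG] = 1/2:-1 = -1/2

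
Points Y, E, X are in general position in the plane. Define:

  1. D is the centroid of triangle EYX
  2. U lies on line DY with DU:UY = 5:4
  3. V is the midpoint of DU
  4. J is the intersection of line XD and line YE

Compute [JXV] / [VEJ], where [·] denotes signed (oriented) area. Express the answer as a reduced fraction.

Set Y = (0, 0), E = (1, 0), X = (0, 1); any affine frame gives the same invariant.
1. D is the centroid of triangle EYX ⇒ D = (1/3, 1/3)
2. U lies on line DY with DU:UY = 5:4 ⇒ U = (4/27, 4/27)
3. V is the midpoint of DU ⇒ V = (13/54, 13/54)
4. J is the intersection of line XD and line YE ⇒ J = (1/2, 0)
2·[JXV] = 5/36, 2·[VEJ] = -13/108
[JXV]:[VEJ] = 5/36:-13/108 = -15/13

[JXV]:[VEJ] = -15/13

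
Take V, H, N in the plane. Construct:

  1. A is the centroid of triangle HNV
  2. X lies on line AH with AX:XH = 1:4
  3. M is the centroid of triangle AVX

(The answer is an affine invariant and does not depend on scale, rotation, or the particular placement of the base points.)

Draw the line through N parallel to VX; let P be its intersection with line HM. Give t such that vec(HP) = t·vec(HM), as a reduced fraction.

t = 33/13

Work in coordinates with V = (0, 0), H = (1, 0), N = (0, 1).
1. A is the centroid of triangle HNV ⇒ A = (1/3, 1/3)
2. X lies on line AH with AX:XH = 1:4 ⇒ X = (7/15, 4/15)
3. M is the centroid of triangle AVX ⇒ M = (4/15, 1/5)
through N parallel to VX: direction (7/15, 4/15); meets HM at P = (-56/65, 33/65)
P = H + t·(M−H) with t = 33/13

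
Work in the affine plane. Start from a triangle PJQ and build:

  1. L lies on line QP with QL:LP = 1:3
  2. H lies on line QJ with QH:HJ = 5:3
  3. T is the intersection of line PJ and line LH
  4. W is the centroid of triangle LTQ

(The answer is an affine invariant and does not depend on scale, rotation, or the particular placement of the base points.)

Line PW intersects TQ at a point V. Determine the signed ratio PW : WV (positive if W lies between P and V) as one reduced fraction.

PW:WV = 11

Work in coordinates with P = (0, 0), J = (1, 0), Q = (0, 1).
1. L lies on line QP with QL:LP = 1:3 ⇒ L = (0, 3/4)
2. H lies on line QJ with QH:HJ = 5:3 ⇒ H = (5/8, 3/8)
3. T is the intersection of line PJ and line LH ⇒ T = (5/4, 0)
4. W is the centroid of triangle LTQ ⇒ W = (5/12, 7/12)
line PW meets TQ at V = (5/11, 7/11)
W = P + t·(V−P) with t = 11/12, so PW:WV = 11/12:1/12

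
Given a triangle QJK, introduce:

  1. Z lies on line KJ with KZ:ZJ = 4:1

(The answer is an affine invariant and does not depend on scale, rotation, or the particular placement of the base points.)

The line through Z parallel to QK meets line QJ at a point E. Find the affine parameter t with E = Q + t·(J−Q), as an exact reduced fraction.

t = 4/5

Set Q = (0, 0), J = (1, 0), K = (0, 1); any affine frame gives the same invariant.
1. Z lies on line KJ with KZ:ZJ = 4:1 ⇒ Z = (4/5, 1/5)
through Z parallel to QK: direction (0, 1); meets QJ at E = (4/5, 0)
E = Q + t·(J−Q) with t = 4/5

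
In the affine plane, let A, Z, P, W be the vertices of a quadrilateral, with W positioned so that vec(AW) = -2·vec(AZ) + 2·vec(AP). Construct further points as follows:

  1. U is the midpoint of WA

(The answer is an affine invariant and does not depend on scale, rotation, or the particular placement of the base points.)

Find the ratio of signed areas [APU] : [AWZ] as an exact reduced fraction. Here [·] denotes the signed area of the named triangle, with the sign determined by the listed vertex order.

[APU]:[AWZ] = -1/2

Choose coordinates A = (0, 0), Z = (1, 0), P = (0, 1), W = (-2, 2).
1. U is the midpoint of WA ⇒ U = (-1, 1)
2·[APU] = 1, 2·[AWZ] = -2
[APU]:[AWZ] = 1:-2 = -1/2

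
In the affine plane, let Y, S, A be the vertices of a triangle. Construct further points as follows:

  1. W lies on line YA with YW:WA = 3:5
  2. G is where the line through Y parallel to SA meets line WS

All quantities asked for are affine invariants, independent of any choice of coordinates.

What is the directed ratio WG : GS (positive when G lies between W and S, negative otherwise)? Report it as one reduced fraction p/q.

Set Y = (0, 0), S = (1, 0), A = (0, 1); any affine frame gives the same invariant.
1. W lies on line YA with YW:WA = 3:5 ⇒ W = (0, 3/8)
2. G is where the line through Y parallel to SA meets line WS ⇒ G = (-3/5, 3/5)
G = W + t·(S−W) with t = -3/5, so WG:GS = t:(1−t) = -3/5:8/5

WG:GS = -3/8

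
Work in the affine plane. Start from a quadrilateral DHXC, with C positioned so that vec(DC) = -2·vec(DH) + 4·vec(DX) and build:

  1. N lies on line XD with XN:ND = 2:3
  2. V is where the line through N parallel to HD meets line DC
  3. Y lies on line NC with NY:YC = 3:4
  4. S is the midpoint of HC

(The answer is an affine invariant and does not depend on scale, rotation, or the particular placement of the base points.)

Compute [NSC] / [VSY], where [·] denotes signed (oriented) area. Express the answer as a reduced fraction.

Set D = (0, 0), H = (1, 0), X = (0, 1), C = (-2, 4); any affine frame gives the same invariant.
1. N lies on line XD with XN:ND = 2:3 ⇒ N = (0, 3/5)
2. V is where the line through N parallel to HD meets line DC ⇒ V = (-3/10, 3/5)
3. Y lies on line NC with NY:YC = 3:4 ⇒ Y = (-6/7, 72/35)
4. S is the midpoint of HC ⇒ S = (-1/2, 2)
2·[NSC] = 11/10, 2·[VSY] = 171/350
[NSC]:[VSY] = 11/10:171/350 = 385/171

[NSC]:[VSY] = 385/171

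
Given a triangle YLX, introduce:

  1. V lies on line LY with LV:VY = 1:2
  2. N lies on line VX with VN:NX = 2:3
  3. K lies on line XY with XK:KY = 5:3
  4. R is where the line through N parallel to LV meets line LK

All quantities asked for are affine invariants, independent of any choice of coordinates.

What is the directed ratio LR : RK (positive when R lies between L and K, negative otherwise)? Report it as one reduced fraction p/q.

LR:RK = -16

Assign Y = (0, 0), L = (1, 0), X = (0, 1) — the answer is frame-independent, so this choice is without loss of generality.
1. V lies on line LY with LV:VY = 1:2 ⇒ V = (2/3, 0)
2. N lies on line VX with VN:NX = 2:3 ⇒ N = (2/5, 2/5)
3. K lies on line XY with XK:KY = 5:3 ⇒ K = (0, 3/8)
4. R is where the line through N parallel to LV meets line LK ⇒ R = (-1/15, 2/5)
R = L + t·(K−L) with t = 16/15, so LR:RK = t:(1−t) = 16/15:-1/15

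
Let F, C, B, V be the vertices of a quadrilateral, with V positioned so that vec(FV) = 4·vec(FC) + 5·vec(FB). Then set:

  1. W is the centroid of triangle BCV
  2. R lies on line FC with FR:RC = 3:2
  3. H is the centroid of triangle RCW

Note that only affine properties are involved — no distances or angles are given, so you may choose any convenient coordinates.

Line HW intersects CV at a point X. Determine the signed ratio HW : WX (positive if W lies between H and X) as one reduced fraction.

Choose coordinates F = (0, 0), C = (1, 0), B = (0, 1), V = (4, 5).
1. W is the centroid of triangle BCV ⇒ W = (5/3, 2)
2. R lies on line FC with FR:RC = 3:2 ⇒ R = (3/5, 0)
3. H is the centroid of triangle RCW ⇒ H = (49/45, 2/3)
line HW meets CV at X = (7/25, -6/5)
W = H + t·(X−H) with t = -5/7, so HW:WX = -5/7:12/7

HW:WX = -5/12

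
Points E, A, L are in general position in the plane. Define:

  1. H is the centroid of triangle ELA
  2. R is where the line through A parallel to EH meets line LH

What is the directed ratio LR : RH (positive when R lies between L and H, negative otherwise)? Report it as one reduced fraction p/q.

LR:RH = -2

Set E = (0, 0), A = (1, 0), L = (0, 1); any affine frame gives the same invariant.
1. H is the centroid of triangle ELA ⇒ H = (1/3, 1/3)
2. R is where the line through A parallel to EH meets line LH ⇒ R = (2/3, -1/3)
R = L + t·(H−L) with t = 2, so LR:RH = t:(1−t) = 2:-1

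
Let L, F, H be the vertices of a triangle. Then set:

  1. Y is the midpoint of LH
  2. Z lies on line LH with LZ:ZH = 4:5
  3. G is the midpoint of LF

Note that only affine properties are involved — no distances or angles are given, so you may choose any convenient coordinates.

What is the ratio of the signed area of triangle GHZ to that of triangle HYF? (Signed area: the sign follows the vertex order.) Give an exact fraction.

Assign L = (0, 0), F = (1, 0), H = (0, 1) — the answer is frame-independent, so this choice is without loss of generality.
1. Y is the midpoint of LH ⇒ Y = (0, 1/2)
2. Z lies on line LH with LZ:ZH = 4:5 ⇒ Z = (0, 4/9)
3. G is the midpoint of LF ⇒ G = (1/2, 0)
2·[GHZ] = 5/18, 2·[HYF] = 1/2
[GHZ]:[HYF] = 5/18:1/2 = 5/9

[GHZ]:[HYF] = 5/9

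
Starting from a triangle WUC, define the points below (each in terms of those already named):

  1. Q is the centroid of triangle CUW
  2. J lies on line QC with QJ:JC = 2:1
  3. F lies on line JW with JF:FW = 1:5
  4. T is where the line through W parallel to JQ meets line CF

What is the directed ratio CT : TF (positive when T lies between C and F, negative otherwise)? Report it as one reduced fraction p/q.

CT:TF = -6/5

Set W = (0, 0), U = (1, 0), C = (0, 1); any affine frame gives the same invariant.
1. Q is the centroid of triangle CUW ⇒ Q = (1/3, 1/3)
2. J lies on line QC with QJ:JC = 2:1 ⇒ J = (1/9, 7/9)
3. F lies on line JW with JF:FW = 1:5 ⇒ F = (5/54, 35/54)
4. T is where the line through W parallel to JQ meets line CF ⇒ T = (5/9, -10/9)
T = C + t·(F−C) with t = 6, so CT:TF = t:(1−t) = 6:-5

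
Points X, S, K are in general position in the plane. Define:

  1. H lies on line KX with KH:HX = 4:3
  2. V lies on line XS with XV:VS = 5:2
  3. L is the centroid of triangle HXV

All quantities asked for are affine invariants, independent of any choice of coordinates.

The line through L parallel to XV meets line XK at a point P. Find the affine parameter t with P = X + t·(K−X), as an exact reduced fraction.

Set X = (0, 0), S = (1, 0), K = (0, 1); any affine frame gives the same invariant.
1. H lies on line KX with KH:HX = 4:3 ⇒ H = (0, 3/7)
2. V lies on line XS with XV:VS = 5:2 ⇒ V = (5/7, 0)
3. L is the centroid of triangle HXV ⇒ L = (5/21, 1/7)
through L parallel to XV: direction (5/7, 0); meets XK at P = (0, 1/7)
P = X + t·(K−X) with t = 1/7

t = 1/7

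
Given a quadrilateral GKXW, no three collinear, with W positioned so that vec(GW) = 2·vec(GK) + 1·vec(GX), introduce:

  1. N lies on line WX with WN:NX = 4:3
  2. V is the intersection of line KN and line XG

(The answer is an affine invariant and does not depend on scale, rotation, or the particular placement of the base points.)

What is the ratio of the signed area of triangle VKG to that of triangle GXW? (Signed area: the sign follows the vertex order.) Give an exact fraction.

Assign G = (0, 0), K = (1, 0), X = (0, 1), W = (2, 1) — the answer is frame-independent, so this choice is without loss of generality.
1. N lies on line WX with WN:NX = 4:3 ⇒ N = (6/7, 1)
2. V is the intersection of line KN and line XG ⇒ V = (0, 7)
2·[VKG] = -7, 2·[GXW] = -2
[VKG]:[GXW] = -7:-2 = 7/2

[VKG]:[GXW] = 7/2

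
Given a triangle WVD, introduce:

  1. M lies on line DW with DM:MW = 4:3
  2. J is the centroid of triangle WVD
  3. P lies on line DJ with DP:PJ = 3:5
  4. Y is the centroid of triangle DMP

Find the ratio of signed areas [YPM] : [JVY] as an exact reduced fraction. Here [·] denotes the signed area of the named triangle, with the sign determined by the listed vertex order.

Work in coordinates with W = (0, 0), V = (1, 0), D = (0, 1).
1. M lies on line DW with DM:MW = 4:3 ⇒ M = (0, 3/7)
2. J is the centroid of triangle WVD ⇒ J = (1/3, 1/3)
3. P lies on line DJ with DP:PJ = 3:5 ⇒ P = (1/8, 3/4)
4. Y is the centroid of triangle DMP ⇒ Y = (1/24, 61/84)
2·[YPM] = -1/42, 2·[JVY] = 83/504
[YPM]:[JVY] = -1/42:83/504 = -12/83

[YPM]:[JVY] = -12/83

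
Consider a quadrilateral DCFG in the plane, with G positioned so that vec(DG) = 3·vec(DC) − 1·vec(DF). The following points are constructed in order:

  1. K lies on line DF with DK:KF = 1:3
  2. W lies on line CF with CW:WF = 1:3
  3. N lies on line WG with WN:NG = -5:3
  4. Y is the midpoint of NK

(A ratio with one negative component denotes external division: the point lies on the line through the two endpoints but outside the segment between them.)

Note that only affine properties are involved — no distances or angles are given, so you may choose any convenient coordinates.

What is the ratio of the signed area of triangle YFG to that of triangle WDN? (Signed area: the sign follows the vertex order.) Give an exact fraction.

Set D = (0, 0), C = (1, 0), F = (0, 1), G = (3, -1); any affine frame gives the same invariant.
1. K lies on line DF with DK:KF = 1:3 ⇒ K = (0, 1/4)
2. W lies on line CF with CW:WF = 1:3 ⇒ W = (3/4, 1/4)
3. N lies on line WG with WN:NG = -5:3 ⇒ N = (51/8, -23/8)
4. Y is the midpoint of NK ⇒ Y = (51/16, -21/16)
2·[YFG] = -9/16, 2·[WDN] = 15/4
[YFG]:[WDN] = -9/16:15/4 = -3/20

[YFG]:[WDN] = -3/20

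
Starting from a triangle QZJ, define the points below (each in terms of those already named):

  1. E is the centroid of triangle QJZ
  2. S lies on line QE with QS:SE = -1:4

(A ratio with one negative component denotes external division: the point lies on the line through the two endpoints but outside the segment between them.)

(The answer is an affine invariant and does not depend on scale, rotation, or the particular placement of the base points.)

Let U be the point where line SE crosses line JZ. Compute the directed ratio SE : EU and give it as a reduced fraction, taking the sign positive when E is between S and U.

Assign Q = (0, 0), Z = (1, 0), J = (0, 1) — the answer is frame-independent, so this choice is without loss of generality.
1. E is the centroid of triangle QJZ ⇒ E = (1/3, 1/3)
2. S lies on line QE with QS:SE = -1:4 ⇒ S = (-1/9, -1/9)
line SE meets JZ at U = (1/2, 1/2)
E = S + t·(U−S) with t = 8/11, so SE:EU = 8/11:3/11

SE:EU = 8/3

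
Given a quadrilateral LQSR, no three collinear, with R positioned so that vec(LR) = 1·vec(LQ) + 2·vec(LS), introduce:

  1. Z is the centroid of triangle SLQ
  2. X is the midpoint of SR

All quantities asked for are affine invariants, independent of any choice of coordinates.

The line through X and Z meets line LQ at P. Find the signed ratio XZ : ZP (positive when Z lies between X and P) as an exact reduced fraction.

XZ:ZP = 7/2

Assign L = (0, 0), Q = (1, 0), S = (0, 1), R = (1, 2) — the answer is frame-independent, so this choice is without loss of generality.
1. Z is the centroid of triangle SLQ ⇒ Z = (1/3, 1/3)
2. X is the midpoint of SR ⇒ X = (1/2, 3/2)
line XZ meets LQ at P = (2/7, 0)
Z = X + t·(P−X) with t = 7/9, so XZ:ZP = 7/9:2/9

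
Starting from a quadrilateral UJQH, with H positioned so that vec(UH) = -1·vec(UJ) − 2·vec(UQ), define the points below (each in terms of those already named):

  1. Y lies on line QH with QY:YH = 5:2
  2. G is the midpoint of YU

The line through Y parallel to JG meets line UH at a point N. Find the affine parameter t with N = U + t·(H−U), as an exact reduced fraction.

t = 8/15

Assign U = (0, 0), J = (1, 0), Q = (0, 1), H = (-1, -2) — the answer is frame-independent, so this choice is without loss of generality.
1. Y lies on line QH with QY:YH = 5:2 ⇒ Y = (-5/7, -8/7)
2. G is the midpoint of YU ⇒ G = (-5/14, -4/7)
through Y parallel to JG: direction (-19/14, -4/7); meets UH at N = (-8/15, -16/15)
N = U + t·(H−U) with t = 8/15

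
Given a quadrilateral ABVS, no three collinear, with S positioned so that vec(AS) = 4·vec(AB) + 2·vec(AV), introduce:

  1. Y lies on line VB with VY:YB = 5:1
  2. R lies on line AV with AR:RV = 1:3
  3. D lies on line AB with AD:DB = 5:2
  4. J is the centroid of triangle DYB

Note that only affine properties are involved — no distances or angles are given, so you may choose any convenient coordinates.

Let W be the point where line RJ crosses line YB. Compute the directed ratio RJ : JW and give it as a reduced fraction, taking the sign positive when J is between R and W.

RJ:JW = 55/8

Work in coordinates with A = (0, 0), B = (1, 0), V = (0, 1), S = (4, 2).
1. Y lies on line VB with VY:YB = 5:1 ⇒ Y = (5/6, 1/6)
2. R lies on line AV with AR:RV = 1:3 ⇒ R = (0, 1/4)
3. D lies on line AB with AD:DB = 5:2 ⇒ D = (5/7, 0)
4. J is the centroid of triangle DYB ⇒ J = (107/126, 1/18)
line RJ meets YB at W = (107/110, 3/110)
J = R + t·(W−R) with t = 55/63, so RJ:JW = 55/63:8/63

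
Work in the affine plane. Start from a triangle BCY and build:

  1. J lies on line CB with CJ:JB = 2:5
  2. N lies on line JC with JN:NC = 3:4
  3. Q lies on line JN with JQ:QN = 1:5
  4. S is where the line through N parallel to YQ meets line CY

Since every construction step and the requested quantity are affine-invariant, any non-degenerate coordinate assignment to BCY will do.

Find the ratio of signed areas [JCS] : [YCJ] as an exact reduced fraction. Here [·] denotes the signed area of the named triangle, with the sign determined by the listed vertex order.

[JCS]:[YCJ] = -8/13

Set B = (0, 0), C = (1, 0), Y = (0, 1); any affine frame gives the same invariant.
1. J lies on line CB with CJ:JB = 2:5 ⇒ J = (5/7, 0)
2. N lies on line JC with JN:NC = 3:4 ⇒ N = (41/49, 0)
3. Q lies on line JN with JQ:QN = 1:5 ⇒ Q = (36/49, 0)
4. S is where the line through N parallel to YQ meets line CY ⇒ S = (5/13, 8/13)
2·[JCS] = 16/91, 2·[YCJ] = -2/7
[JCS]:[YCJ] = 16/91:-2/7 = -8/13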